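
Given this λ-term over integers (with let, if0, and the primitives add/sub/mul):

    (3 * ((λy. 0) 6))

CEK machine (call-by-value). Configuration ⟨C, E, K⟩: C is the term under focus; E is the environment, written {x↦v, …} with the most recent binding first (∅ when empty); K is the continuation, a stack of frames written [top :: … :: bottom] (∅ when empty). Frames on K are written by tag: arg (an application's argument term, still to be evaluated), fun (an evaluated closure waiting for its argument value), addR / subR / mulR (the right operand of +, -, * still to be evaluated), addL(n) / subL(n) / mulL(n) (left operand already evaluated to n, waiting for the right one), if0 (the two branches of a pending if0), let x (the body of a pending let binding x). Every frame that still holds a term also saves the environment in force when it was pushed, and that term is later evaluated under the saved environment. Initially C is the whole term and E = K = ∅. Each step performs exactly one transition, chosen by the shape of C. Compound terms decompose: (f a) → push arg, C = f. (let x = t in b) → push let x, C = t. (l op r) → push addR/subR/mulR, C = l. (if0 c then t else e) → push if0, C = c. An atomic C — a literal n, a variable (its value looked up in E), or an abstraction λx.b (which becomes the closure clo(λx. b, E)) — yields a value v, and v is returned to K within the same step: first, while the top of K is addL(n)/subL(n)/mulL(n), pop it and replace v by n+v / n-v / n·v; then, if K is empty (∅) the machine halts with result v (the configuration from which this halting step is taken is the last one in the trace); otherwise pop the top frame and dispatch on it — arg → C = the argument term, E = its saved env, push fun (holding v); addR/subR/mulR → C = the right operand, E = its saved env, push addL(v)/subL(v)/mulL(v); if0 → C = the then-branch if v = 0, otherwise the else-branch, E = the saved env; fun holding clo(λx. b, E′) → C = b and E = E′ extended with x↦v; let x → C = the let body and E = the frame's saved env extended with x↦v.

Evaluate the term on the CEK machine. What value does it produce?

0. [C=(3 * ((λy. 0) 6)) | E=∅ | K=∅]
1. [C=3 | E=∅ | K=[mulR]]
2. [C=((λy. 0) 6) | E=∅ | K=[mulL(3)]]
3. [C=(λy. 0) | E=∅ | K=[arg :: mulL(3)]]
4. [C=6 | E=∅ | K=[fun :: mulL(3)]]
5. [C=0 | E={y↦6} | K=[mulL(3)]]
→ final value 0

Answer: 0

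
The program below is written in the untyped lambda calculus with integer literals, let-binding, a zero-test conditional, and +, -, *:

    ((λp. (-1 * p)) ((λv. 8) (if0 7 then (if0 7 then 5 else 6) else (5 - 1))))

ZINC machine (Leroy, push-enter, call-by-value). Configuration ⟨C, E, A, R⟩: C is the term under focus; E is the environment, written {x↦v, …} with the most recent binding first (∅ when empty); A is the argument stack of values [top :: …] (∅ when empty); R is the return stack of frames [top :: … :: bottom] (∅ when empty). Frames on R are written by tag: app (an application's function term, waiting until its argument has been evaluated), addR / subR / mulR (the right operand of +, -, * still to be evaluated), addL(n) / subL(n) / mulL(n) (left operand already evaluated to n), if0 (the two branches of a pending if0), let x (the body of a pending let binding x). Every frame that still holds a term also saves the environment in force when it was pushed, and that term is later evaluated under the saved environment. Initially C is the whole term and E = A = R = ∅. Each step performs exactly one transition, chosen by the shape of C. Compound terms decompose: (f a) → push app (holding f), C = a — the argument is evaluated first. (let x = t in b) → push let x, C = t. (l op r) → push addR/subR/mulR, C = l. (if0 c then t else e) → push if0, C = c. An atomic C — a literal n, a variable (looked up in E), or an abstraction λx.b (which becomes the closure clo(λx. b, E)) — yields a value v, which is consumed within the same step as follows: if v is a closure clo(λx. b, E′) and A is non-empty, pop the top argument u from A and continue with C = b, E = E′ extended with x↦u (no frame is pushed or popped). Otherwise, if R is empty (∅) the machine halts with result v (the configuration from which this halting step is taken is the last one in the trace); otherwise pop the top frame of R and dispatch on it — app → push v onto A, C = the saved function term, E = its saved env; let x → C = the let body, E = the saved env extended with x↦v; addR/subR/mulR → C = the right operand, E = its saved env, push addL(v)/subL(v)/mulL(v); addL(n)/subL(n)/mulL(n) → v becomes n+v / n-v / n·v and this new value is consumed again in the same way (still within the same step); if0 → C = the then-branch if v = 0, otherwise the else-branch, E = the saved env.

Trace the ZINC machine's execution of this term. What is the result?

Answer: -8

Machine steps:
0. <C=((λp. (-1 * p)) ((λv. 8) (if0 7 then (if0 7 then 5 else 6) else (5 - 1)))), E=∅, A=∅, R=∅>
1. <C=((λv. 8) (if0 7 then (if0 7 then 5 else 6) else (5 - 1))), E=∅, A=∅, R=[app]>
2. <C=(if0 7 then (if0 7 then 5 else 6) else (5 - 1)), E=∅, A=∅, R=[app :: app]>
3. <C=7, E=∅, A=∅, R=[if0 :: app :: app]>
4. <C=(5 - 1), E=∅, A=∅, R=[app :: app]>
5. <C=5, E=∅, A=∅, R=[subR :: app :: app]>
6. <C=1, E=∅, A=∅, R=[subL(5) :: app :: app]>
7. <C=(λv. 8), E=∅, A=[4], R=[app]>
8. <C=8, E={v↦4}, A=∅, R=[app]>
9. <C=(λp. (-1 * p)), E=∅, A=[8], R=∅>
10. <C=(-1 * p), E={p↦8}, A=∅, R=∅>
11. <C=-1, E={p↦8}, A=∅, R=[mulR]>
12. <C=p, E={p↦8}, A=∅, R=[mulL(-1)]>
→ final value -8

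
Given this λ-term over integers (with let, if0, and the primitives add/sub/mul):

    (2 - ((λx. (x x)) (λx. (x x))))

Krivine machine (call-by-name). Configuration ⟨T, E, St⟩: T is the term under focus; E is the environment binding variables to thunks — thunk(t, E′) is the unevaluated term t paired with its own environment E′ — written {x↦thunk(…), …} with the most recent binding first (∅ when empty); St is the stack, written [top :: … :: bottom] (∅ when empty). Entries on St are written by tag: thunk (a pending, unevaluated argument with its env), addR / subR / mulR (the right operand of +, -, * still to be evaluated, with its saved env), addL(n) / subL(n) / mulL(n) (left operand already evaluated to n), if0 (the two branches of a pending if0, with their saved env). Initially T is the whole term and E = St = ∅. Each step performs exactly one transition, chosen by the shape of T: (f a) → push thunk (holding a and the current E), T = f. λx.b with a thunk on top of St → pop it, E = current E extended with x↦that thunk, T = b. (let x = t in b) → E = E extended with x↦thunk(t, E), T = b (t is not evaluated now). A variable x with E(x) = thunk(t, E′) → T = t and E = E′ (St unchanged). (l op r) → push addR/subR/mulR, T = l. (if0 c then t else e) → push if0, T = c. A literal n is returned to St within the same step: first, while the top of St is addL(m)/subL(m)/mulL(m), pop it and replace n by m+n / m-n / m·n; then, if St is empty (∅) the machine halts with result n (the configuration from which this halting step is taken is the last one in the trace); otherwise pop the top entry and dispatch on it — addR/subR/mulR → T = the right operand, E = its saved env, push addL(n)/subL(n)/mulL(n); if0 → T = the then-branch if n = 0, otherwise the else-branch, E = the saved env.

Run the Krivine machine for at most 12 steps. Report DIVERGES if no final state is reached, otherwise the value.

Answer: DIVERGES (no final state within 12 steps)

Machine steps:
0. ⟨T=(2 - ((λx. (x x)) (λx. (x x)))); E=∅; St=∅⟩
1. ⟨T=2; E=∅; St=[subR]⟩
2. ⟨T=((λx. (x x)) (λx. (x x))); E=∅; St=[subL(2)]⟩
3. ⟨T=(λx. (x x)); E=∅; St=[thunk :: subL(2)]⟩
4. ⟨T=(x x); E={x↦thunk((λx. (x x)), ∅)}; St=[subL(2)]⟩
5. ⟨T=x; E={x↦thunk((λx. (x x)), ∅)}; St=[thunk :: subL(2)]⟩
6. ⟨T=(λx. (x x)); E=∅; St=[thunk :: subL(2)]⟩
7. ⟨T=(x x); E={x↦thunk(x, {x↦thunk((λx. (x x)), ∅)})}; St=[subL(2)]⟩
8. ⟨T=x; E={x↦thunk(x, {x↦thunk((λx. (x x)), ∅)})}; St=[thunk :: subL(2)]⟩
9. ⟨T=x; E={x↦thunk((λx. (x x)), ∅)}; St=[thunk :: subL(2)]⟩
10. ⟨T=(λx. (x x)); E=∅; St=[thunk :: subL(2)]⟩
11. ⟨T=(x x); E={x↦thunk(x, {x↦thunk(x, {x↦thunk((λx. (x x)), ∅)})})}; St=[subL(2)]⟩
12. ⟨T=x; E={x↦thunk(x, {x↦thunk(x, {x↦thunk((λx. (x x)), ∅)})})}; St=[thunk :: subL(2)]⟩
→ 12 transitions taken and the configuration is still not final: no result within 12 steps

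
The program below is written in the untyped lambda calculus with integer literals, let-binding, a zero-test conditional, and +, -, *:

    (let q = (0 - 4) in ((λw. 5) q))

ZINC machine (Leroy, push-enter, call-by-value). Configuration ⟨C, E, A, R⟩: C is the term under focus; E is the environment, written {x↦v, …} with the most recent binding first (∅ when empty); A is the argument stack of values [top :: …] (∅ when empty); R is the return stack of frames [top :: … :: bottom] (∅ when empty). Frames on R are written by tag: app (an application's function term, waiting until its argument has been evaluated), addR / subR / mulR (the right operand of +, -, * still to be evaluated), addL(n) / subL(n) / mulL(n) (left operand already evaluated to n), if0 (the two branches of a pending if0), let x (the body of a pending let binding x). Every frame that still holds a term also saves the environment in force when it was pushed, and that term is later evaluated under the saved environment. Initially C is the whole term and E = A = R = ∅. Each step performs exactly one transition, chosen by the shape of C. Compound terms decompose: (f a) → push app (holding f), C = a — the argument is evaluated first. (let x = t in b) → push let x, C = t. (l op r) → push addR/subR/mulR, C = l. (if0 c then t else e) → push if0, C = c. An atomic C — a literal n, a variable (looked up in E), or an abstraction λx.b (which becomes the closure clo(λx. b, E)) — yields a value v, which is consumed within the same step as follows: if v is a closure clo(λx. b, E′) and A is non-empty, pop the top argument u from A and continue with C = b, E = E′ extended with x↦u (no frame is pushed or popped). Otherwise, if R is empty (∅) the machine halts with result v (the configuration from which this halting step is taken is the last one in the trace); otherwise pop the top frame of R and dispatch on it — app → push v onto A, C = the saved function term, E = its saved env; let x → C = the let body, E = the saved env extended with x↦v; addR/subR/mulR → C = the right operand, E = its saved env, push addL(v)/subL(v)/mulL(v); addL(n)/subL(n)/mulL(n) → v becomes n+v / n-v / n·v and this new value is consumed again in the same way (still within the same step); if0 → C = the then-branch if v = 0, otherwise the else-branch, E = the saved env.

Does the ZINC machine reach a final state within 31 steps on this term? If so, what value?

Answer: 5

Machine steps:
t=0: <C=(let q = (0 - 4) in ((λw. 5) q)), E=∅, A=∅, R=∅>
t=1: <C=(0 - 4), E=∅, A=∅, R=[let q]>
t=2: <C=0, E=∅, A=∅, R=[subR :: let q]>
t=3: <C=4, E=∅, A=∅, R=[subL(0) :: let q]>
t=4: <C=((λw. 5) q), E={q↦-4}, A=∅, R=∅>
t=5: <C=q, E={q↦-4}, A=∅, R=[app]>
t=6: <C=(λw. 5), E={q↦-4}, A=[-4], R=∅>
t=7: <C=5, E={w↦-4, q↦-4}, A=∅, R=∅>
→ final value 5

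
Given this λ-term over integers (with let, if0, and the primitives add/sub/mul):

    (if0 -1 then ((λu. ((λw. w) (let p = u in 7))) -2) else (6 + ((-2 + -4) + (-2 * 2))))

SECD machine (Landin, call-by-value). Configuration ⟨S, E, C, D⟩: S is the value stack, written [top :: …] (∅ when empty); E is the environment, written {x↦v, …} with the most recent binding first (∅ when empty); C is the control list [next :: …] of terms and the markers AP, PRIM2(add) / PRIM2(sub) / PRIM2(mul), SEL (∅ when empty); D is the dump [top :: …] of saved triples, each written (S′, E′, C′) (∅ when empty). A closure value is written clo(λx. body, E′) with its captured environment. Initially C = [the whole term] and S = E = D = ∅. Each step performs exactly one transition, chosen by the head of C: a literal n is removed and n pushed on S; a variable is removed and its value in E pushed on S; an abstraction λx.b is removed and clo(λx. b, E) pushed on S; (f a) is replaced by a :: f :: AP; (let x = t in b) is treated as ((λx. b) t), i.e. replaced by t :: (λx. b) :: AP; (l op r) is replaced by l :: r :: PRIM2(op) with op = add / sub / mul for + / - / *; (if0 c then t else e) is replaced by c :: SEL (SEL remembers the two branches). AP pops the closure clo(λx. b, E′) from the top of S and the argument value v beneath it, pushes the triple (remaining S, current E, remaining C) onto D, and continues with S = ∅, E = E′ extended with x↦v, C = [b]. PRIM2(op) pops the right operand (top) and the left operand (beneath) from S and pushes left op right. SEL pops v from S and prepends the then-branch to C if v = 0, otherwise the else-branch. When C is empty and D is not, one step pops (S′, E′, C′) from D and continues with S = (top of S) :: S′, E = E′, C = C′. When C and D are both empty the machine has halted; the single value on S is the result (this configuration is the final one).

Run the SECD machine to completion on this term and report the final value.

Answer: -4

Machine steps:
step 0: ⟨S=∅; E=∅; C=[(if0 -1 then ((λu. ((λw. w) (let p = u in 7))) -2) else (6 + ((-2 + -4) + (-2 * 2))))]; D=∅⟩
step 1: ⟨S=∅; E=∅; C=[-1 :: SEL]; D=∅⟩
step 2: ⟨S=[-1]; E=∅; C=[SEL]; D=∅⟩
step 3: ⟨S=∅; E=∅; C=[(6 + ((-2 + -4) + (-2 * 2)))]; D=∅⟩
step 4: ⟨S=∅; E=∅; C=[6 :: ((-2 + -4) + (-2 * 2)) :: PRIM2(add)]; D=∅⟩
step 5: ⟨S=[6]; E=∅; C=[((-2 + -4) + (-2 * 2)) :: PRIM2(add)]; D=∅⟩
step 6: ⟨S=[6]; E=∅; C=[(-2 + -4) :: (-2 * 2) :: PRIM2(add) :: PRIM2(add)]; D=∅⟩
step 7: ⟨S=[6]; E=∅; C=[-2 :: -4 :: PRIM2(add) :: (-2 * 2) :: PRIM2(add) :: PRIM2(add)]; D=∅⟩
step 8: ⟨S=[-2 :: 6]; E=∅; C=[-4 :: PRIM2(add) :: (-2 * 2) :: PRIM2(add) :: PRIM2(add)]; D=∅⟩
step 9: ⟨S=[-4 :: -2 :: 6]; E=∅; C=[PRIM2(add) :: (-2 * 2) :: PRIM2(add) :: PRIM2(add)]; D=∅⟩
step 10: ⟨S=[-6 :: 6]; E=∅; C=[(-2 * 2) :: PRIM2(add) :: PRIM2(add)]; D=∅⟩
step 11: ⟨S=[-6 :: 6]; E=∅; C=[-2 :: 2 :: PRIM2(mul) :: PRIM2(add) :: PRIM2(add)]; D=∅⟩
step 12: ⟨S=[-2 :: -6 :: 6]; E=∅; C=[2 :: PRIM2(mul) :: PRIM2(add) :: PRIM2(add)]; D=∅⟩
step 13: ⟨S=[2 :: -2 :: -6 :: 6]; E=∅; C=[PRIM2(mul) :: PRIM2(add) :: PRIM2(add)]; D=∅⟩
step 14: ⟨S=[-4 :: -6 :: 6]; E=∅; C=[PRIM2(add) :: PRIM2(add)]; D=∅⟩
step 15: ⟨S=[-10 :: 6]; E=∅; C=[PRIM2(add)]; D=∅⟩
step 16: ⟨S=[-4]; E=∅; C=∅; D=∅⟩
→ final value -4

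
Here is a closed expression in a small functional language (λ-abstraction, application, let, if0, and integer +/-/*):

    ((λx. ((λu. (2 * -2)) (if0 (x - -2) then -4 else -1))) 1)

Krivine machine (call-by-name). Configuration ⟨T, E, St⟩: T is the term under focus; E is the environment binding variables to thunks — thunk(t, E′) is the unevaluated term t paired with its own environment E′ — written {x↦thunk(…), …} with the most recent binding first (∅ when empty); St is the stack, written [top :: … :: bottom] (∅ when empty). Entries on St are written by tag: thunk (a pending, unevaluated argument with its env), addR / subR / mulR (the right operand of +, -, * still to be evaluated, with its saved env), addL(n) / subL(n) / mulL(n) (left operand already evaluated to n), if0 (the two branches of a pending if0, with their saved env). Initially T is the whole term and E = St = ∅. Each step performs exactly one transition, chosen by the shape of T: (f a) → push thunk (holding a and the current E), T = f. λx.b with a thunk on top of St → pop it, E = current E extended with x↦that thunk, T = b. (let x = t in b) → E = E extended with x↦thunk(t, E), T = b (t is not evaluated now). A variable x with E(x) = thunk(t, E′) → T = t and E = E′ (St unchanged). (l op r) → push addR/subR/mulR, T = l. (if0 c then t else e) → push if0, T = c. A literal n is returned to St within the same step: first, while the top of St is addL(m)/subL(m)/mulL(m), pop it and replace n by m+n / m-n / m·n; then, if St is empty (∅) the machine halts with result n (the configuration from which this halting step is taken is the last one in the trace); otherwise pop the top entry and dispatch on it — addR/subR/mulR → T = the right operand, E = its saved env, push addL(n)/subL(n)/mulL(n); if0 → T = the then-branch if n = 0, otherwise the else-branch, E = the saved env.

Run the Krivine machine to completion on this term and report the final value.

[0] ⟨T=((λx. ((λu. (2 * -2)) (if0 (x - -2) then -4 else -1))) 1); E=∅; St=∅⟩
[1] ⟨T=(λx. ((λu. (2 * -2)) (if0 (x - -2) then -4 else -1))); E=∅; St=[thunk]⟩
[2] ⟨T=((λu. (2 * -2)) (if0 (x - -2) then -4 else -1)); E={x↦thunk(1, ∅)}; St=∅⟩
[3] ⟨T=(λu. (2 * -2)); E={x↦thunk(1, ∅)}; St=[thunk]⟩
[4] ⟨T=(2 * -2); E={u↦thunk((if0 (x - -2) then -4 else -1), {x↦thunk(1, ∅)}), x↦thunk(1, ∅)}; St=∅⟩
[5] ⟨T=2; E={u↦thunk((if0 (x - -2) then -4 else -1), {x↦thunk(1, ∅)}), x↦thunk(1, ∅)}; St=[mulR]⟩
[6] ⟨T=-2; E={u↦thunk((if0 (x - -2) then -4 else -1), {x↦thunk(1, ∅)}), x↦thunk(1, ∅)}; St=[mulL(2)]⟩
→ final value -4

Answer: -4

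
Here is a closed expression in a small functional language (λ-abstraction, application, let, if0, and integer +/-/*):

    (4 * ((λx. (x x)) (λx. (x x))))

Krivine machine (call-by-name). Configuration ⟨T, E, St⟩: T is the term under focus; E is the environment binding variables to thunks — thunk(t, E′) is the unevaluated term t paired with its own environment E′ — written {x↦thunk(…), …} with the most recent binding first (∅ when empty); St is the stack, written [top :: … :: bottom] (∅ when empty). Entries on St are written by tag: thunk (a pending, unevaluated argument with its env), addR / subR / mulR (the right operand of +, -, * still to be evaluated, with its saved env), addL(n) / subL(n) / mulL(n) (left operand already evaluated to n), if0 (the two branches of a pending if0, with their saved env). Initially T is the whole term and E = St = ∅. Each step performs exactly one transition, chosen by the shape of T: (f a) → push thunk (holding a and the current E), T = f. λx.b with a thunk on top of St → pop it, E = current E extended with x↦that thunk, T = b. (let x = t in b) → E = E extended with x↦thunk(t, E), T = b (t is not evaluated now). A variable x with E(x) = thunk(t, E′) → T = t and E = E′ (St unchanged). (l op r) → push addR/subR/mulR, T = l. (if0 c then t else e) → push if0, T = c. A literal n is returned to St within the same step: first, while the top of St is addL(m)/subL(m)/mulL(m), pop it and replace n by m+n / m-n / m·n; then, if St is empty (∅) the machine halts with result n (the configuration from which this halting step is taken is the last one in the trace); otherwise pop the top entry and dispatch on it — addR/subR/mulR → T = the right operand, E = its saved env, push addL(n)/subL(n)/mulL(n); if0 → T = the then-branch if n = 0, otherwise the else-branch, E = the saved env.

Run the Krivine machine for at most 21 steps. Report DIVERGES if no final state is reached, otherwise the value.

0. <T=(4 * ((λx. (x x)) (λx. (x x)))), E=∅, St=∅>
1. <T=4, E=∅, St=[mulR]>
2. <T=((λx. (x x)) (λx. (x x))), E=∅, St=[mulL(4)]>
3. <T=(λx. (x x)), E=∅, St=[thunk :: mulL(4)]>
4. <T=(x x), E={x↦thunk((λx. (x x)), ∅)}, St=[mulL(4)]>
5. <T=x, E={x↦thunk((λx. (x x)), ∅)}, St=[thunk :: mulL(4)]>
6. <T=(λx. (x x)), E=∅, St=[thunk :: mulL(4)]>
7. <T=(x x), E={x↦thunk(x, {x↦thunk((λx. (x x)), ∅)})}, St=[mulL(4)]>
8. <T=x, E={x↦thunk(x, {x↦thunk((λx. (x x)), ∅)})}, St=[thunk :: mulL(4)]>
9. <T=x, E={x↦thunk((λx. (x x)), ∅)}, St=[thunk :: mulL(4)]>
10. <T=(λx. (x x)), E=∅, St=[thunk :: mulL(4)]>
11. <T=(x x), E={x↦thunk(x, {x↦thunk(x, {x↦thunk((λx. (x x)), ∅)})})}, St=[mulL(4)]>
12. <T=x, E={x↦thunk(x, {x↦thunk(x, {x↦thunk((λx. (x x)), ∅)})})}, St=[thunk :: mulL(4)]>
13. <T=x, E={x↦thunk(x, {x↦thunk((λx. (x x)), ∅)})}, St=[thunk :: mulL(4)]>
14. <T=x, E={x↦thunk((λx. (x x)), ∅)}, St=[thunk :: mulL(4)]>
15. <T=(λx. (x x)), E=∅, St=[thunk :: mulL(4)]>
16. <T=(x x), E={x↦thunk(x, {x↦thunk(x, {x↦thunk(x, {x↦thunk((λx. (x x)), ∅)})})})}, St=[mulL(4)]>
17. <T=x, E={x↦thunk(x, {x↦thunk(x, {x↦thunk(x, {x↦thunk((λx. (x x)), ∅)})})})}, St=[thunk :: mulL(4)]>
18. <T=x, E={x↦thunk(x, {x↦thunk(x, {x↦thunk((λx. (x x)), ∅)})})}, St=[thunk :: mulL(4)]>
19. <T=x, E={x↦thunk(x, {x↦thunk((λx. (x x)), ∅)})}, St=[thunk :: mulL(4)]>
20. <T=x, E={x↦thunk((λx. (x x)), ∅)}, St=[thunk :: mulL(4)]>
21. <T=(λx. (x x)), E=∅, St=[thunk :: mulL(4)]>
→ 21 transitions taken and the configuration is still not final: no result within 21 steps

Answer: DIVERGES (no final state within 21 steps)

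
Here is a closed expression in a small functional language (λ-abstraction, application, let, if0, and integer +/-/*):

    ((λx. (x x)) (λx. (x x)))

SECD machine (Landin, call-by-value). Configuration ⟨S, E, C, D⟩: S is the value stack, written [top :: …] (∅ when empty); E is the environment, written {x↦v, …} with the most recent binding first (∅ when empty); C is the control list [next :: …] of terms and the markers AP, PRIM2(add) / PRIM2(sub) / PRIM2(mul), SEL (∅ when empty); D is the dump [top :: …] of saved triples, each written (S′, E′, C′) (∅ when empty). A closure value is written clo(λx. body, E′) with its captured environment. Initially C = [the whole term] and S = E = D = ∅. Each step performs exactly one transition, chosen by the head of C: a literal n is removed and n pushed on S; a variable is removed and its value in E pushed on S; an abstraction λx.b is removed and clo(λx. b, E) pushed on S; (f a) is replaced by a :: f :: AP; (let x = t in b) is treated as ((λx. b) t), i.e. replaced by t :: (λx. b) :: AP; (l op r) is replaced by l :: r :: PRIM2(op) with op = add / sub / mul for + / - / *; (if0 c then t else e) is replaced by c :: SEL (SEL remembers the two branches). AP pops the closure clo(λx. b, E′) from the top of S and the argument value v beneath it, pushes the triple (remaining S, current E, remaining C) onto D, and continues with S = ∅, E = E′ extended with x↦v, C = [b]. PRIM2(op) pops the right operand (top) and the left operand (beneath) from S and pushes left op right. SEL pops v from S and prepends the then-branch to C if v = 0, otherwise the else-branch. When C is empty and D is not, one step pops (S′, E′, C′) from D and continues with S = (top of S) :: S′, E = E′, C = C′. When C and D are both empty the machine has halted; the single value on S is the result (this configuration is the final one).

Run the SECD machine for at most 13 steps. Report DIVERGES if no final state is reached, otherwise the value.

Answer: DIVERGES (no final state within 13 steps)

Derivation:
0. <S=∅, E=∅, C=[((λx. (x x)) (λx. (x x)))], D=∅>
1. <S=∅, E=∅, C=[(λx. (x x)) :: (λx. (x x)) :: AP], D=∅>
2. <S=[clo(λx. (x x), ∅)], E=∅, C=[(λx. (x x)) :: AP], D=∅>
3. <S=[clo(λx. (x x), ∅) :: clo(λx. (x x), ∅)], E=∅, C=[AP], D=∅>
4. <S=∅, E={x↦clo(λx. (x x), ∅)}, C=[(x x)], D=[(∅, ∅, ∅)]>
5. <S=∅, E={x↦clo(λx. (x x), ∅)}, C=[x :: x :: AP], D=[(∅, ∅, ∅)]>
6. <S=[clo(λx. (x x), ∅)], E={x↦clo(λx. (x x), ∅)}, C=[x :: AP], D=[(∅, ∅, ∅)]>
7. <S=[clo(λx. (x x), ∅) :: clo(λx. (x x), ∅)], E={x↦clo(λx. (x x), ∅)}, C=[AP], D=[(∅, ∅, ∅)]>
8. <S=∅, E={x↦clo(λx. (x x), ∅)}, C=[(x x)], D=[(∅, {x↦clo(λx. (x x), ∅)}, ∅) :: (∅, ∅, ∅)]>
9. <S=∅, E={x↦clo(λx. (x x), ∅)}, C=[x :: x :: AP], D=[(∅, {x↦clo(λx. (x x), ∅)}, ∅) :: (∅, ∅, ∅)]>
10. <S=[clo(λx. (x x), ∅)], E={x↦clo(λx. (x x), ∅)}, C=[x :: AP], D=[(∅, {x↦clo(λx. (x x), ∅)}, ∅) :: (∅, ∅, ∅)]>
11. <S=[clo(λx. (x x), ∅) :: clo(λx. (x x), ∅)], E={x↦clo(λx. (x x), ∅)}, C=[AP], D=[(∅, {x↦clo(λx. (x x), ∅)}, ∅) :: (∅, ∅, ∅)]>
12. <S=∅, E={x↦clo(λx. (x x), ∅)}, C=[(x x)], D=[(∅, {x↦clo(λx. (x x), ∅)}, ∅) :: (∅, {x↦clo(λx. (x x), ∅)}, ∅) :: (∅, ∅, ∅)]>
13. <S=∅, E={x↦clo(λx. (x x), ∅)}, C=[x :: x :: AP], D=[(∅, {x↦clo(λx. (x x), ∅)}, ∅) :: (∅, {x↦clo(λx. (x x), ∅)}, ∅) :: (∅, ∅, ∅)]>
→ 13 transitions taken and the configuration is still not final: no result within 13 steps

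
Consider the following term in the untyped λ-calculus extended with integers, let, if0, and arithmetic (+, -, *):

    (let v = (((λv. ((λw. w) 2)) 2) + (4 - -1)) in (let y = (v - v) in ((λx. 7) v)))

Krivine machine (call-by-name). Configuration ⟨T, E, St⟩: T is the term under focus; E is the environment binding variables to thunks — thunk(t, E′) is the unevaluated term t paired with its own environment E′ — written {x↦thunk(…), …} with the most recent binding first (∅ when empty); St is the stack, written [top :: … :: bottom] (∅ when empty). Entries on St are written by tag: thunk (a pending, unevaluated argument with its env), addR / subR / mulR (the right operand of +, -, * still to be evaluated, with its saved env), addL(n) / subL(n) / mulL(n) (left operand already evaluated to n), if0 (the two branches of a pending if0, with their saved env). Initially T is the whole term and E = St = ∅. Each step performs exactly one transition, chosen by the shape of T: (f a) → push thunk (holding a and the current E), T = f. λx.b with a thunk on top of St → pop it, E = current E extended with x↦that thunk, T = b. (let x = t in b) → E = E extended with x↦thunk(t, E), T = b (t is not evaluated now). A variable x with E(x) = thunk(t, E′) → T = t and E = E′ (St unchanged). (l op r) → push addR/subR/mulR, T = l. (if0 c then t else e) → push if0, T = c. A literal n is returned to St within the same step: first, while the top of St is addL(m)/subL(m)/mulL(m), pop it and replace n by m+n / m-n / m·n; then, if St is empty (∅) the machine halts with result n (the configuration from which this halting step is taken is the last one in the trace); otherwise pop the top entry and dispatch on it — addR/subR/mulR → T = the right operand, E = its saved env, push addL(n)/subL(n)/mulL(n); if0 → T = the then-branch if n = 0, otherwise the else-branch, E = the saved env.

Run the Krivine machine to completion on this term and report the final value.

Answer: 7

Execution trace:
0. <T=(let v = (((λv. ((λw. w) 2)) 2) + (4 - -1)) in (let y = (v - v) in ((λx. 7) v))), E=∅, St=∅>
1. <T=(let y = (v - v) in ((λx. 7) v)), E={v↦thunk((((λv. ((λw. w) 2)) 2) + (4 - -1)), ∅)}, St=∅>
2. <T=((λx. 7) v), E={y↦thunk((v - v), {v↦thunk((((λv. ((λw. w) 2)) 2) + (4 - -1)), ∅)}), v↦thunk((((λv. ((λw. w) 2)) 2) + (4 - -1)), ∅)}, St=∅>
3. <T=(λx. 7), E={y↦thunk((v - v), {v↦thunk((((λv. ((λw. w) 2)) 2) + (4 - -1)), ∅)}), v↦thunk((((λv. ((λw. w) 2)) 2) + (4 - -1)), ∅)}, St=[thunk]>
4. <T=7, E={x↦thunk(v, {y↦thunk((v - v), {v↦thunk((((λv. ((λw. w) 2)) 2) + (4 - -1)), ∅)}), v↦thunk((((λv. ((λw. w) 2)) 2) + (4 - -1)), ∅)}), y↦thunk((v - v), {v↦thunk((((λv. ((λw. w) 2)) 2) + (4 - -1)), ∅)}), v↦thunk((((λv. ((λw. w) 2)) 2) + (4 - -1)), ∅)}, St=∅>
→ final value 7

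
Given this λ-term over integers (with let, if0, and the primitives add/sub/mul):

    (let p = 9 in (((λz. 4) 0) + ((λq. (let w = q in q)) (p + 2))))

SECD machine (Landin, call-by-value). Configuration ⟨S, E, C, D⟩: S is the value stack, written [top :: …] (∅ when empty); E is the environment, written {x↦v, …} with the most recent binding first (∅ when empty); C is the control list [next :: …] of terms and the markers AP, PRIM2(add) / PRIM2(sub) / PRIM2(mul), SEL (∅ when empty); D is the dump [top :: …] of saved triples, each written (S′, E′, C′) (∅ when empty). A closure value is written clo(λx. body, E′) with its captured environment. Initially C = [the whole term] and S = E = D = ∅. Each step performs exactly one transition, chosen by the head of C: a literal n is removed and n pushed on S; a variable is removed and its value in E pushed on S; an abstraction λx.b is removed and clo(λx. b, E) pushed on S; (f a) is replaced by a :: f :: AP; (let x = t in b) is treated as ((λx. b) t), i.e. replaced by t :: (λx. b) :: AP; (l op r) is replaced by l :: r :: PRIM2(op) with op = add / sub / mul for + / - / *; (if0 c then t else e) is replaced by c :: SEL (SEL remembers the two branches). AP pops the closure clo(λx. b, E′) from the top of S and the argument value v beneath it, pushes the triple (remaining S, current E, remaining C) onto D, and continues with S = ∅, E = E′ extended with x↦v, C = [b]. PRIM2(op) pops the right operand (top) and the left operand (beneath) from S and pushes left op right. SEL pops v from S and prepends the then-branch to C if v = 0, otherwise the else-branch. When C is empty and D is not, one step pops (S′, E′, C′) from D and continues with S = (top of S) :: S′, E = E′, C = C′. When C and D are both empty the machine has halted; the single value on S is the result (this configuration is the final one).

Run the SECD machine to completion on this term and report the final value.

[0] ⟨S=∅; E=∅; C=[(let p = 9 in (((λz. 4) 0) + ((λq. (let w = q in q)) (p + 2))))]; D=∅⟩
[1] ⟨S=∅; E=∅; C=[9 :: (λp. (((λz. 4) 0) + ((λq. (let w = q in q)) (p + 2)))) :: AP]; D=∅⟩
[2] ⟨S=[9]; E=∅; C=[(λp. (((λz. 4) 0) + ((λq. (let w = q in q)) (p + 2)))) :: AP]; D=∅⟩
[3] ⟨S=[clo(λp. (((λz. 4) 0) + ((λq. (let w = q in q)) (p + 2))), ∅) :: 9]; E=∅; C=[AP]; D=∅⟩
[4] ⟨S=∅; E={p↦9}; C=[(((λz. 4) 0) + ((λq. (let w = q in q)) (p + 2)))]; D=[(∅, ∅, ∅)]⟩
[5] ⟨S=∅; E={p↦9}; C=[((λz. 4) 0) :: ((λq. (let w = q in q)) (p + 2)) :: PRIM2(add)]; D=[(∅, ∅, ∅)]⟩
[6] ⟨S=∅; E={p↦9}; C=[0 :: (λz. 4) :: AP :: ((λq. (let w = q in q)) (p + 2)) :: PRIM2(add)]; D=[(∅, ∅, ∅)]⟩
[7] ⟨S=[0]; E={p↦9}; C=[(λz. 4) :: AP :: ((λq. (let w = q in q)) (p + 2)) :: PRIM2(add)]; D=[(∅, ∅, ∅)]⟩
[8] ⟨S=[clo(λz. 4, {p↦9}) :: 0]; E={p↦9}; C=[AP :: ((λq. (let w = q in q)) (p + 2)) :: PRIM2(add)]; D=[(∅, ∅, ∅)]⟩
[9] ⟨S=∅; E={z↦0, p↦9}; C=[4]; D=[(∅, {p↦9}, [((λq. (let w = q in q)) (p + 2)) :: PRIM2(add)]) :: (∅, ∅, ∅)]⟩
[10] ⟨S=[4]; E={z↦0, p↦9}; C=∅; D=[(∅, {p↦9}, [((λq. (let w = q in q)) (p + 2)) :: PRIM2(add)]) :: (∅, ∅, ∅)]⟩
[11] ⟨S=[4]; E={p↦9}; C=[((λq. (let w = q in q)) (p + 2)) :: PRIM2(add)]; D=[(∅, ∅, ∅)]⟩
[12] ⟨S=[4]; E={p↦9}; C=[(p + 2) :: (λq. (let w = q in q)) :: AP :: PRIM2(add)]; D=[(∅, ∅, ∅)]⟩
[13] ⟨S=[4]; E={p↦9}; C=[p :: 2 :: PRIM2(add) :: (λq. (let w = q in q)) :: AP :: PRIM2(add)]; D=[(∅, ∅, ∅)]⟩
[14] ⟨S=[9 :: 4]; E={p↦9}; C=[2 :: PRIM2(add) :: (λq. (let w = q in q)) :: AP :: PRIM2(add)]; D=[(∅, ∅, ∅)]⟩
[15] ⟨S=[2 :: 9 :: 4]; E={p↦9}; C=[PRIM2(add) :: (λq. (let w = q in q)) :: AP :: PRIM2(add)]; D=[(∅, ∅, ∅)]⟩
[16] ⟨S=[11 :: 4]; E={p↦9}; C=[(λq. (let w = q in q)) :: AP :: PRIM2(add)]; D=[(∅, ∅, ∅)]⟩
[17] ⟨S=[clo(λq. (let w = q in q), {p↦9}) :: 11 :: 4]; E={p↦9}; C=[AP :: PRIM2(add)]; D=[(∅, ∅, ∅)]⟩
[18] ⟨S=∅; E={q↦11, p↦9}; C=[(let w = q in q)]; D=[([4], {p↦9}, [PRIM2(add)]) :: (∅, ∅, ∅)]⟩
[19] ⟨S=∅; E={q↦11, p↦9}; C=[q :: (λw. q) :: AP]; D=[([4], {p↦9}, [PRIM2(add)]) :: (∅, ∅, ∅)]⟩
[20] ⟨S=[11]; E={q↦11, p↦9}; C=[(λw. q) :: AP]; D=[([4], {p↦9}, [PRIM2(add)]) :: (∅, ∅, ∅)]⟩
[21] ⟨S=[clo(λw. q, {q↦11, p↦9}) :: 11]; E={q↦11, p↦9}; C=[AP]; D=[([4], {p↦9}, [PRIM2(add)]) :: (∅, ∅, ∅)]⟩
[22] ⟨S=∅; E={w↦11, q↦11, p↦9}; C=[q]; D=[(∅, {q↦11, p↦9}, ∅) :: ([4], {p↦9}, [PRIM2(add)]) :: (∅, ∅, ∅)]⟩
[23] ⟨S=[11]; E={w↦11, q↦11, p↦9}; C=∅; D=[(∅, {q↦11, p↦9}, ∅) :: ([4], {p↦9}, [PRIM2(add)]) :: (∅, ∅, ∅)]⟩
[24] ⟨S=[11]; E={q↦11, p↦9}; C=∅; D=[([4], {p↦9}, [PRIM2(add)]) :: (∅, ∅, ∅)]⟩
[25] ⟨S=[11 :: 4]; E={p↦9}; C=[PRIM2(add)]; D=[(∅, ∅, ∅)]⟩
[26] ⟨S=[15]; E={p↦9}; C=∅; D=[(∅, ∅, ∅)]⟩
[27] ⟨S=[15]; E=∅; C=∅; D=∅⟩
→ final value 15

Answer: 15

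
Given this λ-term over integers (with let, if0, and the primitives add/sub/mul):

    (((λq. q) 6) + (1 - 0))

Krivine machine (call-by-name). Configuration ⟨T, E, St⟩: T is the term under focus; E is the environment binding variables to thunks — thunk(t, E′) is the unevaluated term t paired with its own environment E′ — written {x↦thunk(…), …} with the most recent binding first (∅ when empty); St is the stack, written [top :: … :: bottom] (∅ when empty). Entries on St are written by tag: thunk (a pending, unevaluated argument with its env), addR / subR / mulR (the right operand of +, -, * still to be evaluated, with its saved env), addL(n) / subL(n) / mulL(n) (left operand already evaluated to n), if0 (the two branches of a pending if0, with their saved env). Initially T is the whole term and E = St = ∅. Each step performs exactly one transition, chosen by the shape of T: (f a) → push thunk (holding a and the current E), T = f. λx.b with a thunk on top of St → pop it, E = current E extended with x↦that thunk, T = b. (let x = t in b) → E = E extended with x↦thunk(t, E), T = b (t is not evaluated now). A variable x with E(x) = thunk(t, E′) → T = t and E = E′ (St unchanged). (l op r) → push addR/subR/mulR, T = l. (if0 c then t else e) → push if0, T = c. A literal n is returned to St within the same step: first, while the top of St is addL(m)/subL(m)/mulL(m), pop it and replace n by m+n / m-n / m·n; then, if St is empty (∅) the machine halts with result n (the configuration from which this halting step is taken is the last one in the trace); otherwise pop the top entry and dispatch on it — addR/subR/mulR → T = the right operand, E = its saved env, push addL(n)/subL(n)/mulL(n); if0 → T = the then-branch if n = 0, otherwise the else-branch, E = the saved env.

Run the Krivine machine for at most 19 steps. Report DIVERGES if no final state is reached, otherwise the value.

Answer: 7

Derivation:
t=0: ⟨T=(((λq. q) 6) + (1 - 0)); E=∅; St=∅⟩
t=1: ⟨T=((λq. q) 6); E=∅; St=[addR]⟩
t=2: ⟨T=(λq. q); E=∅; St=[thunk :: addR]⟩
t=3: ⟨T=q; E={q↦thunk(6, ∅)}; St=[addR]⟩
t=4: ⟨T=6; E=∅; St=[addR]⟩
t=5: ⟨T=(1 - 0); E=∅; St=[addL(6)]⟩
t=6: ⟨T=1; E=∅; St=[subR :: addL(6)]⟩
t=7: ⟨T=0; E=∅; St=[subL(1) :: addL(6)]⟩
→ final value 7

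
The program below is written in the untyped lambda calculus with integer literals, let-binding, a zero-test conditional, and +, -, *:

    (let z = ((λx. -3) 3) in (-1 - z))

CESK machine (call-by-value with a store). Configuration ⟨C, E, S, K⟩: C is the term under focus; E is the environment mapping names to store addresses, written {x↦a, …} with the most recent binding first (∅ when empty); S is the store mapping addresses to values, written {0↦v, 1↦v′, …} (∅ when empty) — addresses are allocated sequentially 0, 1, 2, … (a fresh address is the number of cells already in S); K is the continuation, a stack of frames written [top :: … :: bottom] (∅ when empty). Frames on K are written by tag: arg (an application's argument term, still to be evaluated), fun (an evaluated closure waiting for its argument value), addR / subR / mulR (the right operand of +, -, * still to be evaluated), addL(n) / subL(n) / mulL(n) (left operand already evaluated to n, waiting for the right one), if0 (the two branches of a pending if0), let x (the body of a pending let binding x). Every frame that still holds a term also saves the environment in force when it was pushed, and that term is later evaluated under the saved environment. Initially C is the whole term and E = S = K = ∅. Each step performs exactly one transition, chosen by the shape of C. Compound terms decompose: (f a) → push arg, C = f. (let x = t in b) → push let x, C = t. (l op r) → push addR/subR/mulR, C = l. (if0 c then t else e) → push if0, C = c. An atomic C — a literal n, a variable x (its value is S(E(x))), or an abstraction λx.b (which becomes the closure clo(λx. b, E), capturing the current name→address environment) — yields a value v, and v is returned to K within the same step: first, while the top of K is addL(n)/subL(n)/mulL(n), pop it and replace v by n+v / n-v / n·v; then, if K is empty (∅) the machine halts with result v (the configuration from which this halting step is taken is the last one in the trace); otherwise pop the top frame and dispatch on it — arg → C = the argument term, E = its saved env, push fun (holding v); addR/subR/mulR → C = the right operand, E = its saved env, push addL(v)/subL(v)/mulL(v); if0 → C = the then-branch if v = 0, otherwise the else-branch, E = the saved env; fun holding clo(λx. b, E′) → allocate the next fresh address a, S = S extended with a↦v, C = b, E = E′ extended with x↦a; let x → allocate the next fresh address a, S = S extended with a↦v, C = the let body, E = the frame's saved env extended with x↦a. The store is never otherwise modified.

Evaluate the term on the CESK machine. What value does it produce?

0. [C=(let z = ((λx. -3) 3) in (-1 - z)) | E=∅ | S=∅ | K=∅]
1. [C=((λx. -3) 3) | E=∅ | S=∅ | K=[let z]]
2. [C=(λx. -3) | E=∅ | S=∅ | K=[arg :: let z]]
3. [C=3 | E=∅ | S=∅ | K=[fun :: let z]]
4. [C=-3 | E={x↦0} | S={0↦3} | K=[let z]]
5. [C=(-1 - z) | E={z↦1} | S={0↦3, 1↦-3} | K=∅]
6. [C=-1 | E={z↦1} | S={0↦3, 1↦-3} | K=[subR]]
7. [C=z | E={z↦1} | S={0↦3, 1↦-3} | K=[subL(-1)]]
→ final value 2

Answer: 2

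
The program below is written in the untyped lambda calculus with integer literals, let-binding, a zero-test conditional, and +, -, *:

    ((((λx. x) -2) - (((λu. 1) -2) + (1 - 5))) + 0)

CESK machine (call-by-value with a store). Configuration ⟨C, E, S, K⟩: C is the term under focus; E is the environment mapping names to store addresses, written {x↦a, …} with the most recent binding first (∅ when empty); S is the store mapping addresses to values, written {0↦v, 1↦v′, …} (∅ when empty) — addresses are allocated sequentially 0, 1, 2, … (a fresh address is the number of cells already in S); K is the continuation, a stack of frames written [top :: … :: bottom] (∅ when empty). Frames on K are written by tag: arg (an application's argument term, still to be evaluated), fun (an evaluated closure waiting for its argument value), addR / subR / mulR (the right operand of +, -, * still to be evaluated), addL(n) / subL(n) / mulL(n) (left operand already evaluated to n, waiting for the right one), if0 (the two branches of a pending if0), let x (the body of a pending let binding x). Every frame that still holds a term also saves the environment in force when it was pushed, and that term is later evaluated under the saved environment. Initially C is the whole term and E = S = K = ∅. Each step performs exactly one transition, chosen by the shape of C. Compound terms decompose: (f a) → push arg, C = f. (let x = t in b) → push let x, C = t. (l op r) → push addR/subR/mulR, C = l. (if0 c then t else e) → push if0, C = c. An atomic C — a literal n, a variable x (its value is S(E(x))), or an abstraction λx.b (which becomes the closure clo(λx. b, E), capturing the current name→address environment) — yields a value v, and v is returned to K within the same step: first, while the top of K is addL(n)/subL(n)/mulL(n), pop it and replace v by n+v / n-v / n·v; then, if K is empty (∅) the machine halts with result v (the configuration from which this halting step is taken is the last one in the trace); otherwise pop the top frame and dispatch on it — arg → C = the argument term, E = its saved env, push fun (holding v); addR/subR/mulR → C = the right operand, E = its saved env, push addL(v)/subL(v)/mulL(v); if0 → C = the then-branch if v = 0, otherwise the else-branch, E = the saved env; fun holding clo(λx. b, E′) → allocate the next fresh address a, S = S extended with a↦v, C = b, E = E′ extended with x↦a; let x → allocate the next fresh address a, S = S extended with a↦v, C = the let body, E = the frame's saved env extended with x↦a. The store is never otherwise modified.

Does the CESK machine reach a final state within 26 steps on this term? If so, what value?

Answer: 1

Machine steps:
t=0: ⟨C=((((λx. x) -2) - (((λu. 1) -2) + (1 - 5))) + 0); E=∅; S=∅; K=∅⟩
t=1: ⟨C=(((λx. x) -2) - (((λu. 1) -2) + (1 - 5))); E=∅; S=∅; K=[addR]⟩
t=2: ⟨C=((λx. x) -2); E=∅; S=∅; K=[subR :: addR]⟩
t=3: ⟨C=(λx. x); E=∅; S=∅; K=[arg :: subR :: addR]⟩
t=4: ⟨C=-2; E=∅; S=∅; K=[fun :: subR :: addR]⟩
t=5: ⟨C=x; E={x↦0}; S={0↦-2}; K=[subR :: addR]⟩
t=6: ⟨C=(((λu. 1) -2) + (1 - 5)); E=∅; S={0↦-2}; K=[subL(-2) :: addR]⟩
t=7: ⟨C=((λu. 1) -2); E=∅; S={0↦-2}; K=[addR :: subL(-2) :: addR]⟩
t=8: ⟨C=(λu. 1); E=∅; S={0↦-2}; K=[arg :: addR :: subL(-2) :: addR]⟩
t=9: ⟨C=-2; E=∅; S={0↦-2}; K=[fun :: addR :: subL(-2) :: addR]⟩
t=10: ⟨C=1; E={u↦1}; S={0↦-2, 1↦-2}; K=[addR :: subL(-2) :: addR]⟩
t=11: ⟨C=(1 - 5); E=∅; S={0↦-2, 1↦-2}; K=[addL(1) :: subL(-2) :: addR]⟩
t=12: ⟨C=1; E=∅; S={0↦-2, 1↦-2}; K=[subR :: addL(1) :: subL(-2) :: addR]⟩
t=13: ⟨C=5; E=∅; S={0↦-2, 1↦-2}; K=[subL(1) :: addL(1) :: subL(-2) :: addR]⟩
t=14: ⟨C=0; E=∅; S={0↦-2, 1↦-2}; K=[addL(1)]⟩
→ final value 1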